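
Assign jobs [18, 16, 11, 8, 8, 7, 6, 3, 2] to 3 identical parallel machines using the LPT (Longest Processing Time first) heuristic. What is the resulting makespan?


Jobs (LPT sorted): [18, 16, 11, 8, 8, 7, 6, 3, 2]
Machines: 3
  J=18 → Machine 1 (load: 0+18=18)
  J=16 → Machine 2 (load: 0+16=16)
  J=11 → Machine 3 (load: 0+11=11)
  J=8 → Machine 3 (load: 11+8=19)
  J=8 → Machine 2 (load: 16+8=24)
  J=7 → Machine 1 (load: 18+7=25)
  J=6 → Machine 3 (load: 19+6=25)
  J=3 → Machine 2 (load: 24+3=27)
  J=2 → Machine 1 (load: 25+2=27)
Machine loads: [27, 27, 25]
Makespan = max = 27 time units


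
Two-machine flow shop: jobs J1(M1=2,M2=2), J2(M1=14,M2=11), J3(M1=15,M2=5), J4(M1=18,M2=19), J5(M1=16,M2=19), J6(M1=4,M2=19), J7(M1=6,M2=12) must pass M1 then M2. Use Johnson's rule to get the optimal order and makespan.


Johnson's rule:
Group 1 (M1≤M2, sort by M1): ['J1', 'J6', 'J7', 'J5', 'J4']
Group 2 (M1>M2, sort desc M2): ['J2', 'J3']
Sequence: J1 → J6 → J7 → J5 → J4 → J2 → J3
Makespan calculation:
  J1: M1 done=2, M2 done=4
  J6: M1 done=6, M2 done=25
  J7: M1 done=12, M2 done=37
  J5: M1 done=28, M2 done=56
  J4: M1 done=46, M2 done=75
  J2: M1 done=60, M2 done=86
  J3: M1 done=75, M2 done=91
= Sequence: J1 → J6 → J7 → J5 → J4 → J2 → J3, Makespan: 91


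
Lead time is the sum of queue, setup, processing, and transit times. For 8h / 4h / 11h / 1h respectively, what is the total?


Lead time = queue + setup + processing + transit
= 8 + 4 + 11 + 1
= 24 hours


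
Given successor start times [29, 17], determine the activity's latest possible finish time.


LF = min of all successor start times
Successors start at: [29, 17]
LF = min(29, 17)
= 17


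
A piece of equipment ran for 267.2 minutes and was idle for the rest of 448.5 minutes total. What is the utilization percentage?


Utilization = busy / total × 100
= 267.2 / 448.5 × 100
= 59.6%


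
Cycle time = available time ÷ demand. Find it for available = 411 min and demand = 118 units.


Cycle time = available time / demand
= 411 / 118
= 3.48 min/unit


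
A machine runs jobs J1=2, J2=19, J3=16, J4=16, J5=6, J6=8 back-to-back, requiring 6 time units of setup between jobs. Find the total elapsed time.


Makespan = Σ processing + (n-1) × setup
= (2 + 19 + 16 + 16 + 6 + 8) + (6-1)×6
= 67 + 30
= 97 time units


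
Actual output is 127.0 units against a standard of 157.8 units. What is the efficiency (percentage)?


Efficiency = (actual / standard) × 100
= (127.0 / 157.8) × 100
= 80.5%


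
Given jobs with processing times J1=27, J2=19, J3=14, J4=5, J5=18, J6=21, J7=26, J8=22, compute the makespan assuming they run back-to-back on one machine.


Sequential makespan: sum all processing times
= 27 + 19 + 14 + 5 + 18 + 21 + 26 + 22
= 152 time units


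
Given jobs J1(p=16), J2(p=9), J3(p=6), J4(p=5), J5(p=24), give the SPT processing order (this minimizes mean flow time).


SPT: sort by shortest processing time
  J4: p=5
  J3: p=6
  J2: p=9
  J1: p=16
  J5: p=24
Order: J4 → J3 → J2 → J1 → J5


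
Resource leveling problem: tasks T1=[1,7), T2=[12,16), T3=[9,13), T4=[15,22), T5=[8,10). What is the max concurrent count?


Check each time point for overlaps:
  t=9: 2 tasks active (T3, T5)
Max concurrent = 2


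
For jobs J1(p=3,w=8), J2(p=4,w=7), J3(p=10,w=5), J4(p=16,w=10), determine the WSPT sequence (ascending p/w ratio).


WSPT (Smith's rule): sort by p/w ascending
  J1: p/w = 3/8 = 0.375
  J2: p/w = 4/7 = 0.571
  J4: p/w = 16/10 = 1.600
  J3: p/w = 10/5 = 2.000
Order: J1 → J2 → J4 → J3


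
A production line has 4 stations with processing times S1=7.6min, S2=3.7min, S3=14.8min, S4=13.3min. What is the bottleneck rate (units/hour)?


Bottleneck = longest station time
Station times: [7.6, 3.7, 14.8, 13.3]
Max = 14.8 min
Rate = 60 / 14.8
= 4.05 units/hour (bottleneck: 14.8min)


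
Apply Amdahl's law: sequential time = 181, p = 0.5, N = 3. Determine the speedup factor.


Amdahl's law: T_p = T × ((1-p) + p/N)
= 181 × ((1-0.5) + 0.5/3)
= 181 × (0.50 + 0.1667)
= 181 × 0.6667
= 120.67
Speedup = 181/120.67
= 1.50×


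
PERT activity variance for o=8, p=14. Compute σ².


σ² = ((p - o) / 6)² = (p - o)² / 36
= (14 - 8)² / 36
= 6² / 36
= 36 / 36
= 1.0000


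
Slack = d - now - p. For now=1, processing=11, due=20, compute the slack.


Slack = due - current_time - processing
= 20 - 1 - 11
= 8


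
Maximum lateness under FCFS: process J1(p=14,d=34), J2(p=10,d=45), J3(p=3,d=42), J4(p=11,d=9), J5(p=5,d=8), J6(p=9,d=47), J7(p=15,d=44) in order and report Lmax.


Lateness per job (L = C - d):
  J1: C=14, d=34, L=-20
  J2: C=24, d=45, L=-21
  J3: C=27, d=42, L=-15
  J4: C=38, d=9, L=29
  J5: C=43, d=8, L=35
  J6: C=52, d=47, L=5
  J7: C=67, d=44, L=23
Lmax = max(-20, -21, -15, 29, 35, 5, 23)
= 35


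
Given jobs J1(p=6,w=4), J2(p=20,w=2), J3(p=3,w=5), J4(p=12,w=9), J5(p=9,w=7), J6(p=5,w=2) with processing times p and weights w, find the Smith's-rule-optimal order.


WSPT (Smith's rule): sort by p/w ascending
  J3: p/w = 3/5 = 0.600
  J5: p/w = 9/7 = 1.286
  J4: p/w = 12/9 = 1.333
  J1: p/w = 6/4 = 1.500
  J6: p/w = 5/2 = 2.500
  J2: p/w = 20/2 = 10.000
Order: J3 → J5 → J4 → J1 → J6 → J2


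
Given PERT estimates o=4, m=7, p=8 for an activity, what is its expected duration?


te = (o + 4m + p) / 6
= (4 + 4×7 + 8) / 6
= (4 + 28 + 8) / 6
= 40 / 6
= 6.67


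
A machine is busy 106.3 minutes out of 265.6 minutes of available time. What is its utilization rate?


Utilization = busy / total × 100
= 106.3 / 265.6 × 100
= 40.0%


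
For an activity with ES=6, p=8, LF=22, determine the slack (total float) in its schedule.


EF = ES + duration = 6 + 8 = 14
LS = LF - duration = 22 - 8 = 14
Total Float = LF - EF = 22 - 14
(or LS - ES = 14 - 6)
= 8


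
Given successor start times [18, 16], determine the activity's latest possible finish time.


LF = min of all successor start times
Successors start at: [18, 16]
LF = min(18, 16)
= 16


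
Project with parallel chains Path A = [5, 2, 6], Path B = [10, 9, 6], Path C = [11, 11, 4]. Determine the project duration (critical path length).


Path A: 5 + 2 + 6 = 13
Path B: 10 + 9 + 6 = 25
Path C: 11 + 11 + 4 = 26
Critical path = longest = max(13, 25, 26)
= 26 (Path C)


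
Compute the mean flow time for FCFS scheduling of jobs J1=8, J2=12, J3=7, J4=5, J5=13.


Completion times:
  J1: completes at 8
  J2: completes at 20
  J3: completes at 27
  J4: completes at 32
  J5: completes at 45
Sum = 132
Average = 132/5
= 26.40


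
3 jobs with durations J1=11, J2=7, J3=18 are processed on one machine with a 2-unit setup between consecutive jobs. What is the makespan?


Makespan = Σ processing + (n-1) × setup
= (11 + 7 + 18) + (3-1)×2
= 36 + 4
= 40 time units


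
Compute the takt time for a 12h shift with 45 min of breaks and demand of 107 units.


Available = 12×60 - 45 = 675 min
Takt time = 675 / 107
= 6.31 min/unit


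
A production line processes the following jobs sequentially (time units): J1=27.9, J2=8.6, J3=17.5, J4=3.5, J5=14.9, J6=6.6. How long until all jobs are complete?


Sequential makespan: sum all processing times
= 27.9 + 8.6 + 17.5 + 3.5 + 14.9 + 6.6
= 79.0 time units


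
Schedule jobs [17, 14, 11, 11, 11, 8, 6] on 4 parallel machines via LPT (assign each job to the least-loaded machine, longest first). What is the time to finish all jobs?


Jobs (LPT sorted): [17, 14, 11, 11, 11, 8, 6]
Machines: 4
  J=17 → Machine 1 (load: 0+17=17)
  J=14 → Machine 2 (load: 0+14=14)
  J=11 → Machine 3 (load: 0+11=11)
  J=11 → Machine 4 (load: 0+11=11)
  J=11 → Machine 3 (load: 11+11=22)
  J=8 → Machine 4 (load: 11+8=19)
  J=6 → Machine 2 (load: 14+6=20)
Machine loads: [17, 20, 22, 19]
Makespan = max = 22 time units


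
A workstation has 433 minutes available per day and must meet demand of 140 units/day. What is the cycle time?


Cycle time = available time / demand
= 433 / 140
= 3.09 min/unit


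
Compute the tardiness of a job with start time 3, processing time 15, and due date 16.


Completion = start + processing = 3 + 15 = 18
Tardiness = max(0, C - d) = max(0, 18 - 16)
= max(0, 2)
= 2


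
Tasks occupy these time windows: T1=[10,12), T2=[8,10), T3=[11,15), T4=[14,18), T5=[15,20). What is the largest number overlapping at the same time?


Check each time point for overlaps:
  t=11: 2 tasks active (T1, T3)
Max concurrent = 2


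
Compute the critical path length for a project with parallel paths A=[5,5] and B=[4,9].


Path A: 5 + 5 = 10
Path B: 4 + 9 = 13
Critical path = longest = max(10, 13)
= 13 (Path B)


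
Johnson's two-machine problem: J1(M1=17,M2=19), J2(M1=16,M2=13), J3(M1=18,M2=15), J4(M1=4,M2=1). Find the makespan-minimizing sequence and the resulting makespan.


Johnson's rule:
Group 1 (M1≤M2, sort by M1): ['J1']
Group 2 (M1>M2, sort desc M2): ['J3', 'J2', 'J4']
Sequence: J1 → J3 → J2 → J4
Makespan calculation:
  J1: M1 done=17, M2 done=36
  J3: M1 done=35, M2 done=51
  J2: M1 done=51, M2 done=64
  J4: M1 done=55, M2 done=65
= Sequence: J1 → J3 → J2 → J4, Makespan: 65


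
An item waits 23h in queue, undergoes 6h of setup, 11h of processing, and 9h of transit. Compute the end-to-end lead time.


Lead time = queue + setup + processing + transit
= 23 + 6 + 11 + 9
= 49 hours


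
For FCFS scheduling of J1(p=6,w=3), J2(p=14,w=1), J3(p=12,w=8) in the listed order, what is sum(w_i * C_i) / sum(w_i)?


Completion times:
  J1: C=6, w×C=3×6=18
  J2: C=20, w×C=1×20=20
  J3: C=32, w×C=8×32=256
Sum w×C = 294
Sum w = 12
Weighted avg = 294/12
= 24.50


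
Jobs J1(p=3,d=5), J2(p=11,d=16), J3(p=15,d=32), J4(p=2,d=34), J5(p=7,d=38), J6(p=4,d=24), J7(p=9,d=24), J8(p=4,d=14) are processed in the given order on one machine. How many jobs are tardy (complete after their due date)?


Completion vs due date:
  J1: C=3, d=5 → on time
  J2: C=14, d=16 → on time
  J3: C=29, d=32 → on time
  J4: C=31, d=34 → on time
  J5: C=38, d=38 → on time
  J6: C=42, d=24 → TARDY
  J7: C=51, d=24 → TARDY
  J8: C=55, d=14 → TARDY
Tardy jobs: J6, J7, J8
Count = 3


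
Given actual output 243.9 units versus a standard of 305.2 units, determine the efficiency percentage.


Efficiency = (actual / standard) × 100
= (243.9 / 305.2) × 100
= 79.9%


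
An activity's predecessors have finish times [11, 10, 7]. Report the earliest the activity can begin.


ES = max of all predecessor completion times
Predecessors: [11, 10, 7]
ES = max(11, 10, 7)
= 11


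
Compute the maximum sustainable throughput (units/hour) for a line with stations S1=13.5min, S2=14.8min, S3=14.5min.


Bottleneck = longest station time
Station times: [13.5, 14.8, 14.5]
Max = 14.8 min
Rate = 60 / 14.8
= 4.05 units/hour (bottleneck: 14.8min)


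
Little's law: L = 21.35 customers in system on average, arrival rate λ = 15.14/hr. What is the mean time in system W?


Little's law: L = λW → W = L / λ
= 21.35 / 15.14
= 1.41 hours


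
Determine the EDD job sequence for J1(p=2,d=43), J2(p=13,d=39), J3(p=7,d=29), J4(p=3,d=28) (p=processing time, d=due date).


EDD: sort by earliest due date
  J4: d=28, p=3
  J3: d=29, p=7
  J2: d=39, p=13
  J1: d=43, p=2
Order: J4 → J3 → J2 → J1


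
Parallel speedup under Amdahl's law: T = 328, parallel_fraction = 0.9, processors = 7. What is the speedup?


Amdahl's law: T_p = T × ((1-p) + p/N)
= 328 × ((1-0.9) + 0.9/7)
= 328 × (0.10 + 0.1286)
= 328 × 0.2286
= 74.97
Speedup = 328/74.97
= 4.38×


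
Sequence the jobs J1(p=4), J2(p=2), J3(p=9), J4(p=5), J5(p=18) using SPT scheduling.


SPT: sort by shortest processing time
  J2: p=2
  J1: p=4
  J4: p=5
  J3: p=9
  J5: p=18
Order: J2 → J1 → J4 → J3 → J5


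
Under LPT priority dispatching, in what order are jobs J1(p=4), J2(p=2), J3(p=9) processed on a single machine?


LPT: sort by longest processing time first
  J3: p=9
  J1: p=4
  J2: p=2
Order: J3 → J1 → J2


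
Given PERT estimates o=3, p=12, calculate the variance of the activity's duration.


σ² = ((p - o) / 6)² = (p - o)² / 36
= (12 - 3)² / 36
= 9² / 36
= 81 / 36
= 2.2500


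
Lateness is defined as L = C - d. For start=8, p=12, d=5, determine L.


Completion = 8 + 12 = 20
Lateness = C - d = 20 - 5
= 15


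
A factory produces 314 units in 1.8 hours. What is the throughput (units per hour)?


Throughput = units / time
= 314 / 1.8
= 174.4 units/hour


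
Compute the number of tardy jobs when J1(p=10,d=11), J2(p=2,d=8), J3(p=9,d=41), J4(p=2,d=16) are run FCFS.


Completion vs due date:
  J1: C=10, d=11 → on time
  J2: C=12, d=8 → TARDY
  J3: C=21, d=41 → on time
  J4: C=23, d=16 → TARDY
Tardy jobs: J2, J4
Count = 2


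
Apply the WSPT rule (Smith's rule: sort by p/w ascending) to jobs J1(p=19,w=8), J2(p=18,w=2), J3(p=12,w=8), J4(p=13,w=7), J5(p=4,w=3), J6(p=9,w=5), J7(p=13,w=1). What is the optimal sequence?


WSPT (Smith's rule): sort by p/w ascending
  J5: p/w = 4/3 = 1.333
  J3: p/w = 12/8 = 1.500
  J6: p/w = 9/5 = 1.800
  J4: p/w = 13/7 = 1.857
  J1: p/w = 19/8 = 2.375
  J2: p/w = 18/2 = 9.000
  J7: p/w = 13/1 = 13.000
Order: J5 → J3 → J6 → J4 → J1 → J2 → J7


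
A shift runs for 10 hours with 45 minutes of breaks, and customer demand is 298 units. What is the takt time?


Available = 10×60 - 45 = 555 min
Takt time = 555 / 298
= 1.86 min/unit


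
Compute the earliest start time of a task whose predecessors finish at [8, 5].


ES = max of all predecessor completion times
Predecessors: [8, 5]
ES = max(8, 5)
= 8


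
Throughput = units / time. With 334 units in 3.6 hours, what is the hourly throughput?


Throughput = units / time
= 334 / 3.6
= 92.8 units/hour


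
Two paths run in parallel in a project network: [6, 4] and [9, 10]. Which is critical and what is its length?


Path A: 6 + 4 = 10
Path B: 9 + 10 = 19
Critical path = longest = max(10, 19)
= 19 (Path B)


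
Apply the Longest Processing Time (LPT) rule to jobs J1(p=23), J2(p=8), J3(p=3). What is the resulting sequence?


LPT: sort by longest processing time first
  J1: p=23
  J2: p=8
  J3: p=3
Order: J1 → J2 → J3


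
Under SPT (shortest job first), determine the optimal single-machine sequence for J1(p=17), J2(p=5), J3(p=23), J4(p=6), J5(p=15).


SPT: sort by shortest processing time
  J2: p=5
  J4: p=6
  J5: p=15
  J1: p=17
  J3: p=23
Order: J2 → J4 → J5 → J1 → J3


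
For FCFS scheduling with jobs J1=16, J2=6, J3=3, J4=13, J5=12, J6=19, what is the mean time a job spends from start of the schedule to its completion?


Completion times:
  J1: completes at 16
  J2: completes at 22
  J3: completes at 25
  J4: completes at 38
  J5: completes at 50
  J6: completes at 69
Sum = 220
Average = 220/6
= 36.67


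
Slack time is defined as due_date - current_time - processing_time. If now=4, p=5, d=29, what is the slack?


Slack = due - current_time - processing
= 29 - 4 - 5
= 20


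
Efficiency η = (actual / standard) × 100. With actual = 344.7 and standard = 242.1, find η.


Efficiency = (actual / standard) × 100
= (344.7 / 242.1) × 100
= 142.4%


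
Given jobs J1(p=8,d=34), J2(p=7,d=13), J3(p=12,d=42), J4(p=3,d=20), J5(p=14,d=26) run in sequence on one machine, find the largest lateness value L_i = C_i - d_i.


Lateness per job (L = C - d):
  J1: C=8, d=34, L=-26
  J2: C=15, d=13, L=2
  J3: C=27, d=42, L=-15
  J4: C=30, d=20, L=10
  J5: C=44, d=26, L=18
Lmax = max(-26, 2, -15, 10, 18)
= 18


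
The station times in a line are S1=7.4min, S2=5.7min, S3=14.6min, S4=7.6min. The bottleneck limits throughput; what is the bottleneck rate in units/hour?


Bottleneck = longest station time
Station times: [7.4, 5.7, 14.6, 7.6]
Max = 14.6 min
Rate = 60 / 14.6
= 4.11 units/hour (bottleneck: 14.6min)


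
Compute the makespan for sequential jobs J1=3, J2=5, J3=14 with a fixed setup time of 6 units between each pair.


Makespan = Σ processing + (n-1) × setup
= (3 + 5 + 14) + (3-1)×6
= 22 + 12
= 34 time units


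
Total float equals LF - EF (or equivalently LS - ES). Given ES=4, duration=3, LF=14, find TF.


EF = ES + duration = 4 + 3 = 7
LS = LF - duration = 14 - 3 = 11
Total Float = LF - EF = 14 - 7
(or LS - ES = 11 - 4)
= 7


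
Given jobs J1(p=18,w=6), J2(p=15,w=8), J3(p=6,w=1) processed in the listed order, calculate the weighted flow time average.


Completion times:
  J1: C=18, w×C=6×18=108
  J2: C=33, w×C=8×33=264
  J3: C=39, w×C=1×39=39
Sum w×C = 411
Sum w = 15
Weighted avg = 411/15
= 27.40


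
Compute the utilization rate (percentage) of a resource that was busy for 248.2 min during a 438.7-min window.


Utilization = busy / total × 100
= 248.2 / 438.7 × 100
= 56.6%


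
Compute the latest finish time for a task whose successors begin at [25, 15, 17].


LF = min of all successor start times
Successors start at: [25, 15, 17]
LF = min(25, 15, 17)
= 15


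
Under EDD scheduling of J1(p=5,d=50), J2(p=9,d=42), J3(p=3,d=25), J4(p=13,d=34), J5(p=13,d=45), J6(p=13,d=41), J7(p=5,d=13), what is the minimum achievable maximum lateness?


EDD order: J7 → J3 → J4 → J6 → J2 → J5 → J1
Completion and lateness:
  J7: C=5, d=13, L=5-13=-8
  J3: C=8, d=25, L=8-25=-17
  J4: C=21, d=34, L=21-34=-13
  J6: C=34, d=41, L=34-41=-7
  J2: C=43, d=42, L=43-42=1
  J5: C=56, d=45, L=56-45=11
  J1: C=61, d=50, L=61-50=11
Lmax = max(-8, -17, -13, -7, 1, 11, 11)
= 11


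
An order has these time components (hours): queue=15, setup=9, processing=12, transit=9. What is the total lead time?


Lead time = queue + setup + processing + transit
= 15 + 9 + 12 + 9
= 45 hours


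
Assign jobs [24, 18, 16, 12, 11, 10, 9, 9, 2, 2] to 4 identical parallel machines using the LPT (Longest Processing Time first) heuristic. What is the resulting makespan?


Jobs (LPT sorted): [24, 18, 16, 12, 11, 10, 9, 9, 2, 2]
Machines: 4
  J=24 → Machine 1 (load: 0+24=24)
  J=18 → Machine 2 (load: 0+18=18)
  J=16 → Machine 3 (load: 0+16=16)
  J=12 → Machine 4 (load: 0+12=12)
  J=11 → Machine 4 (load: 12+11=23)
  J=10 → Machine 3 (load: 16+10=26)
  J=9 → Machine 2 (load: 18+9=27)
  J=9 → Machine 4 (load: 23+9=32)
  J=2 → Machine 1 (load: 24+2=26)
  J=2 → Machine 1 (load: 26+2=28)
Machine loads: [28, 27, 26, 32]
Makespan = max = 32 time units


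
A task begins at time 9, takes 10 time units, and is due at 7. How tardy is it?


Completion = start + processing = 9 + 10 = 19
Tardiness = max(0, C - d) = max(0, 19 - 7)
= max(0, 12)
= 12


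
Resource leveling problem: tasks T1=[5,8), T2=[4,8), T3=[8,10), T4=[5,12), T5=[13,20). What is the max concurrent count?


Check each time point for overlaps:
  t=5: 3 tasks active (T1, T2, T4)
Max concurrent = 3


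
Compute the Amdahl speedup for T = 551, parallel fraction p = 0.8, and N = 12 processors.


Amdahl's law: T_p = T × ((1-p) + p/N)
= 551 × ((1-0.8) + 0.8/12)
= 551 × (0.20 + 0.0667)
= 551 × 0.2667
= 146.93
Speedup = 551/146.93
= 3.75×


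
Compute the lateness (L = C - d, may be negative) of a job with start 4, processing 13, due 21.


Completion = 4 + 13 = 17
Lateness = C - d = 17 - 21
= -4


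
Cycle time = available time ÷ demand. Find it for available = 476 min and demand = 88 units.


Cycle time = available time / demand
= 476 / 88
= 5.41 min/unit


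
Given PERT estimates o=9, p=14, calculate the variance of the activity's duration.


σ² = ((p - o) / 6)² = (p - o)² / 36
= (14 - 9)² / 36
= 5² / 36
= 25 / 36
= 0.6944


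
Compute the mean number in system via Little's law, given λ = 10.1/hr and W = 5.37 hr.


Little's law: L = λ × W
= 10.1 × 5.37
= 54.24


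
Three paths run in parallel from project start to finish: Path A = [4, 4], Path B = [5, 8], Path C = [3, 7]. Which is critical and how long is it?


Path A: 4 + 4 = 8
Path B: 5 + 8 = 13
Path C: 3 + 7 = 10
Critical path = longest = max(8, 13, 10)
= 13 (Path B)


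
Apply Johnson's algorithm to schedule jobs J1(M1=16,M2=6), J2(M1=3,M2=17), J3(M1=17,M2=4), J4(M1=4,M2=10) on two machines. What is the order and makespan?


Johnson's rule:
Group 1 (M1≤M2, sort by M1): ['J2', 'J4']
Group 2 (M1>M2, sort desc M2): ['J1', 'J3']
Sequence: J2 → J4 → J1 → J3
Makespan calculation:
  J2: M1 done=3, M2 done=20
  J4: M1 done=7, M2 done=30
  J1: M1 done=23, M2 done=36
  J3: M1 done=40, M2 done=44
= Sequence: J2 → J4 → J1 → J3, Makespan: 44


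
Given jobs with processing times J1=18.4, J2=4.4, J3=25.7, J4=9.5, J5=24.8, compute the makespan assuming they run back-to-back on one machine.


Sequential makespan: sum all processing times
= 18.4 + 4.4 + 25.7 + 9.5 + 24.8
= 82.8 time units


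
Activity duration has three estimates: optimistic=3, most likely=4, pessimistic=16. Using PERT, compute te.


te = (o + 4m + p) / 6
= (3 + 4×4 + 16) / 6
= (3 + 16 + 16) / 6
= 35 / 6
= 5.83


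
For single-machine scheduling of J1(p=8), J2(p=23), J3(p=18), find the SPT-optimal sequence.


SPT: sort by shortest processing time
  J1: p=8
  J3: p=18
  J2: p=23
Order: J1 → J3 → J2


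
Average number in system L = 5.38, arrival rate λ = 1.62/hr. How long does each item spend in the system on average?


Little's law: L = λW → W = L / λ
= 5.38 / 1.62
= 3.32 hours


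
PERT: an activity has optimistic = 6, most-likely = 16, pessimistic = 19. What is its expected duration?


te = (o + 4m + p) / 6
= (6 + 4×16 + 19) / 6
= (6 + 64 + 19) / 6
= 89 / 6
= 14.83


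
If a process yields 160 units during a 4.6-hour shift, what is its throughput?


Throughput = units / time
= 160 / 4.6
= 34.8 units/hour


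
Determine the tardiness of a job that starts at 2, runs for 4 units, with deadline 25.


Completion = start + processing = 2 + 4 = 6
Tardiness = max(0, C - d) = max(0, 6 - 25)
= max(0, -19)
= 0


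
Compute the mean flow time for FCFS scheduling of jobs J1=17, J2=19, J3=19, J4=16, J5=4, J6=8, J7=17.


Completion times:
  J1: completes at 17
  J2: completes at 36
  J3: completes at 55
  J4: completes at 71
  J5: completes at 75
  J6: completes at 83
  J7: completes at 100
Sum = 437
Average = 437/7
= 62.43


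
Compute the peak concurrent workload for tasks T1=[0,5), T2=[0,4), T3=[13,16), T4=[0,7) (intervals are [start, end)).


Check each time point for overlaps:
  t=0: 3 tasks active (T1, T2, T4)
Max concurrent = 3


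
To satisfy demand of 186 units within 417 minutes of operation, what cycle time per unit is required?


Cycle time = available time / demand
= 417 / 186
= 2.24 min/unit


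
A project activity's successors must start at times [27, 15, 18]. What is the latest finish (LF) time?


LF = min of all successor start times
Successors start at: [27, 15, 18]
LF = min(27, 15, 18)
= 15


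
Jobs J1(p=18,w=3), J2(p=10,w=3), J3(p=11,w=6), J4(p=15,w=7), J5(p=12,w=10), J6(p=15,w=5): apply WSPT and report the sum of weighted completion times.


WSPT order (by p/w): J5 → J3 → J4 → J6 → J2 → J1
  J5: C=12, w·C=10×12=120
  J3: C=23, w·C=6×23=138
  J4: C=38, w·C=7×38=266
  J6: C=53, w·C=5×53=265
  J2: C=63, w·C=3×63=189
  J1: C=81, w·C=3×81=243
Σ w·C = 1221
= 1221


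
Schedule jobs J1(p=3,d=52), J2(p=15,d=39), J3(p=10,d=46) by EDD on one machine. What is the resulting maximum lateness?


EDD order: J2 → J3 → J1
Completion and lateness:
  J2: C=15, d=39, L=15-39=-24
  J3: C=25, d=46, L=25-46=-21
  J1: C=28, d=52, L=28-52=-24
Lmax = max(-24, -21, -24)
= -21


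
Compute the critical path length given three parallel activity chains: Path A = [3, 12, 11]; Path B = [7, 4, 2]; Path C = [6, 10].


Path A: 3 + 12 + 11 = 26
Path B: 7 + 4 + 2 = 13
Path C: 6 + 10 = 16
Critical path = longest = max(26, 13, 16)
= 26 (Path A)


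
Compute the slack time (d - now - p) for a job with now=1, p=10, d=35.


Slack = due - current_time - processing
= 35 - 1 - 10
= 24


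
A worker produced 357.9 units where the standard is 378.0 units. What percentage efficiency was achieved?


Efficiency = (actual / standard) × 100
= (357.9 / 378.0) × 100
= 94.7%


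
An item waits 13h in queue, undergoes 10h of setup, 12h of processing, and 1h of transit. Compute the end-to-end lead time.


Lead time = queue + setup + processing + transit
= 13 + 10 + 12 + 1
= 36 hours


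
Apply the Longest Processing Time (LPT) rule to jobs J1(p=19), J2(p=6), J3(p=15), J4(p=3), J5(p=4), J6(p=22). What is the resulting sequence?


LPT: sort by longest processing time first
  J6: p=22
  J1: p=19
  J3: p=15
  J2: p=6
  J5: p=4
  J4: p=3
Order: J6 → J1 → J3 → J2 → J5 → J4


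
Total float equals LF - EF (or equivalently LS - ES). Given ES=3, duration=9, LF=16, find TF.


EF = ES + duration = 3 + 9 = 12
LS = LF - duration = 16 - 9 = 7
Total Float = LF - EF = 16 - 12
(or LS - ES = 7 - 3)
= 4


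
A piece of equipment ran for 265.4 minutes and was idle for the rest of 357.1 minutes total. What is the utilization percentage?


Utilization = busy / total × 100
= 265.4 / 357.1 × 100
= 74.3%


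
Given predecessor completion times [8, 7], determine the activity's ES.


ES = max of all predecessor completion times
Predecessors: [8, 7]
ES = max(8, 7)
= 8


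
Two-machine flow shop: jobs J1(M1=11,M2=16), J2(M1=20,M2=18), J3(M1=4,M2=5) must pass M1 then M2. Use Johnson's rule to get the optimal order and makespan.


Johnson's rule:
Group 1 (M1≤M2, sort by M1): ['J3', 'J1']
Group 2 (M1>M2, sort desc M2): ['J2']
Sequence: J3 → J1 → J2
Makespan calculation:
  J3: M1 done=4, M2 done=9
  J1: M1 done=15, M2 done=31
  J2: M1 done=35, M2 done=53
= Sequence: J3 → J1 → J2, Makespan: 53


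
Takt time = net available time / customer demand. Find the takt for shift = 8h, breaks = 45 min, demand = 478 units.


Available = 8×60 - 45 = 435 min
Takt time = 435 / 478
= 0.91 min/unit


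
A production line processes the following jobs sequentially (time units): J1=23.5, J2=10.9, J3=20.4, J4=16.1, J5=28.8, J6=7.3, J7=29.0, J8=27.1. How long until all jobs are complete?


Sequential makespan: sum all processing times
= 23.5 + 10.9 + 20.4 + 16.1 + 28.8 + 7.3 + 29.0 + 27.1
= 163.1 time units


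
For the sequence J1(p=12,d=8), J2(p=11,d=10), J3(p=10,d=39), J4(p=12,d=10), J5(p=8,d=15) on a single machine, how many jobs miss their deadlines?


Completion vs due date:
  J1: C=12, d=8 → TARDY
  J2: C=23, d=10 → TARDY
  J3: C=33, d=39 → on time
  J4: C=45, d=10 → TARDY
  J5: C=53, d=15 → TARDY
Tardy jobs: J1, J2, J4, J5
Count = 4


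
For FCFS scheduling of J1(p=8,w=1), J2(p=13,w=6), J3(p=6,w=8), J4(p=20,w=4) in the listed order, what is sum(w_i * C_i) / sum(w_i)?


Completion times:
  J1: C=8, w×C=1×8=8
  J2: C=21, w×C=6×21=126
  J3: C=27, w×C=8×27=216
  J4: C=47, w×C=4×47=188
Sum w×C = 538
Sum w = 19
Weighted avg = 538/19
= 28.32


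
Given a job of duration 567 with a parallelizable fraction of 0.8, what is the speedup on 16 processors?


Amdahl's law: T_p = T × ((1-p) + p/N)
= 567 × ((1-0.8) + 0.8/16)
= 567 × (0.20 + 0.0500)
= 567 × 0.2500
= 141.75
Speedup = 567/141.75
= 4.00×


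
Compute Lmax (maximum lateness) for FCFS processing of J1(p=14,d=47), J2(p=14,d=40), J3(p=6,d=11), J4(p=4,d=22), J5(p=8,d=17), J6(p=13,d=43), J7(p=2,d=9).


Lateness per job (L = C - d):
  J1: C=14, d=47, L=-33
  J2: C=28, d=40, L=-12
  J3: C=34, d=11, L=23
  J4: C=38, d=22, L=16
  J5: C=46, d=17, L=29
  J6: C=59, d=43, L=16
  J7: C=61, d=9, L=52
Lmax = max(-33, -12, 23, 16, 29, 16, 52)
= 52


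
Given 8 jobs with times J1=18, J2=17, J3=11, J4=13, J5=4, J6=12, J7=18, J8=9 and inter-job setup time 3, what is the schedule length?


Makespan = Σ processing + (n-1) × setup
= (18 + 17 + 11 + 13 + 4 + 12 + 18 + 9) + (8-1)×3
= 102 + 21
= 123 time units


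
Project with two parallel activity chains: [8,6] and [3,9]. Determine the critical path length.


Path A: 8 + 6 = 14
Path B: 3 + 9 = 12
Critical path = longest = max(14, 12)
= 14 (Path A)


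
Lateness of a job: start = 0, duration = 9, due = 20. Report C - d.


Completion = 0 + 9 = 9
Lateness = C - d = 9 - 20
= -11


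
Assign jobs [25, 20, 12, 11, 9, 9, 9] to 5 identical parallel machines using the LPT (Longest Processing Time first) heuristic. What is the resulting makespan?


Jobs (LPT sorted): [25, 20, 12, 11, 9, 9, 9]
Machines: 5
  J=25 → Machine 1 (load: 0+25=25)
  J=20 → Machine 2 (load: 0+20=20)
  J=12 → Machine 3 (load: 0+12=12)
  J=11 → Machine 4 (load: 0+11=11)
  J=9 → Machine 5 (load: 0+9=9)
  J=9 → Machine 5 (load: 9+9=18)
  J=9 → Machine 4 (load: 11+9=20)
Machine loads: [25, 20, 12, 20, 18]
Makespan = max = 25 time units


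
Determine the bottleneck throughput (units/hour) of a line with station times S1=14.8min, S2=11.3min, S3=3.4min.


Bottleneck = longest station time
Station times: [14.8, 11.3, 3.4]
Max = 14.8 min
Rate = 60 / 14.8
= 4.05 units/hour (bottleneck: 14.8min)


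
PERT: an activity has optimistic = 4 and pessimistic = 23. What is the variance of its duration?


σ² = ((p - o) / 6)² = (p - o)² / 36
= (23 - 4)² / 36
= 19² / 36
= 361 / 36
= 10.0278


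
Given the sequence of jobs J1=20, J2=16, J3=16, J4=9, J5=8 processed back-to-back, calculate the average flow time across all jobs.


Completion times:
  J1: completes at 20
  J2: completes at 36
  J3: completes at 52
  J4: completes at 61
  J5: completes at 69
Sum = 238
Average = 238/5
= 47.60


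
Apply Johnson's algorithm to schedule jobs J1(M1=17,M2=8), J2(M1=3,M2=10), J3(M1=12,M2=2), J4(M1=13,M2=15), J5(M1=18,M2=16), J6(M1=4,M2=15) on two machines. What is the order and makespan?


Johnson's rule:
Group 1 (M1≤M2, sort by M1): ['J2', 'J6', 'J4']
Group 2 (M1>M2, sort desc M2): ['J5', 'J1', 'J3']
Sequence: J2 → J6 → J4 → J5 → J1 → J3
Makespan calculation:
  J2: M1 done=3, M2 done=13
  J6: M1 done=7, M2 done=28
  J4: M1 done=20, M2 done=43
  J5: M1 done=38, M2 done=59
  J1: M1 done=55, M2 done=67
  J3: M1 done=67, M2 done=69
= Sequence: J2 → J6 → J4 → J5 → J1 → J3, Makespan: 69


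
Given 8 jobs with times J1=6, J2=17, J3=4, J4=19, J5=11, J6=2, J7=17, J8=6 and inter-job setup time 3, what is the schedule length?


Makespan = Σ processing + (n-1) × setup
= (6 + 17 + 4 + 19 + 11 + 2 + 17 + 6) + (8-1)×3
= 82 + 21
= 103 time units


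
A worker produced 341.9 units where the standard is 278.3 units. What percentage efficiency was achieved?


Efficiency = (actual / standard) × 100
= (341.9 / 278.3) × 100
= 122.9%


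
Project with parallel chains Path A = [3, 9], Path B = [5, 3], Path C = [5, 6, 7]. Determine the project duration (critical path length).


Path A: 3 + 9 = 12
Path B: 5 + 3 = 8
Path C: 5 + 6 + 7 = 18
Critical path = longest = max(12, 8, 18)
= 18 (Path C)


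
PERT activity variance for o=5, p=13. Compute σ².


σ² = ((p - o) / 6)² = (p - o)² / 36
= (13 - 5)² / 36
= 8² / 36
= 64 / 36
= 1.7778


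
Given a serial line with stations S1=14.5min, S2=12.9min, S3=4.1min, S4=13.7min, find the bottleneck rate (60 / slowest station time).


Bottleneck = longest station time
Station times: [14.5, 12.9, 4.1, 13.7]
Max = 14.5 min
Rate = 60 / 14.5
= 4.14 units/hour (bottleneck: 14.5min)


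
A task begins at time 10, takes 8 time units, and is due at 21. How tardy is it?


Completion = start + processing = 10 + 8 = 18
Tardiness = max(0, C - d) = max(0, 18 - 21)
= max(0, -3)
= 0


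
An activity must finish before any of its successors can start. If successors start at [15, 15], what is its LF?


LF = min of all successor start times
Successors start at: [15, 15]
LF = min(15, 15)
= 15


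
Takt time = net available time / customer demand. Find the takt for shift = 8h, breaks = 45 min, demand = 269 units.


Available = 8×60 - 45 = 435 min
Takt time = 435 / 269
= 1.62 min/unit


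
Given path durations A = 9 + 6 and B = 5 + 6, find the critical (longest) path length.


Path A: 9 + 6 = 15
Path B: 5 + 6 = 11
Critical path = longest = max(15, 11)
= 15 (Path A)


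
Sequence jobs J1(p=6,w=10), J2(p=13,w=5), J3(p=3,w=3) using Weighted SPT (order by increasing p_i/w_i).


WSPT (Smith's rule): sort by p/w ascending
  J1: p/w = 6/10 = 0.600
  J3: p/w = 3/3 = 1.000
  J2: p/w = 13/5 = 2.600
Order: J1 → J3 → J2


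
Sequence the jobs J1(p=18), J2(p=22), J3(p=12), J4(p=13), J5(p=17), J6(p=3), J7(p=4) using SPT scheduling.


SPT: sort by shortest processing time
  J6: p=3
  J7: p=4
  J3: p=12
  J4: p=13
  J5: p=17
  J1: p=18
  J2: p=22
Order: J6 → J7 → J3 → J4 → J5 → J1 → J2


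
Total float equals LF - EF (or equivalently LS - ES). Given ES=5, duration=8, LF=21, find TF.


EF = ES + duration = 5 + 8 = 13
LS = LF - duration = 21 - 8 = 13
Total Float = LF - EF = 21 - 13
(or LS - ES = 13 - 5)
= 8


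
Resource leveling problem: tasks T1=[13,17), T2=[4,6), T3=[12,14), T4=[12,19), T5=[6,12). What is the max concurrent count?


Check each time point for overlaps:
  t=13: 3 tasks active (T1, T3, T4)
Max concurrent = 3


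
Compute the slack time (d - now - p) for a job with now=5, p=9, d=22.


Slack = due - current_time - processing
= 22 - 5 - 9
= 8


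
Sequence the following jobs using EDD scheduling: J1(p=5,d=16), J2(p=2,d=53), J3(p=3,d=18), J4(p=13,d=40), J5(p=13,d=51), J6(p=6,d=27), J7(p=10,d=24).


EDD: sort by earliest due date
  J1: d=16, p=5
  J3: d=18, p=3
  J7: d=24, p=10
  J6: d=27, p=6
  J4: d=40, p=13
  J5: d=51, p=13
  J2: d=53, p=2
Order: J1 → J3 → J7 → J6 → J4 → J5 → J2


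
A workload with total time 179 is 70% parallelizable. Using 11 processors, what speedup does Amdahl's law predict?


Amdahl's law: T_p = T × ((1-p) + p/N)
= 179 × ((1-0.7) + 0.7/11)
= 179 × (0.30 + 0.0636)
= 179 × 0.3636
= 65.09
Speedup = 179/65.09
= 2.75×


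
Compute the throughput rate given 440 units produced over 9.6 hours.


Throughput = units / time
= 440 / 9.6
= 45.8 units/hour


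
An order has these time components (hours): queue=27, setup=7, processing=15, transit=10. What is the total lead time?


Lead time = queue + setup + processing + transit
= 27 + 7 + 15 + 10
= 59 hours


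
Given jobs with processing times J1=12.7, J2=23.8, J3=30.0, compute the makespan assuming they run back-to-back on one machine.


Sequential makespan: sum all processing times
= 12.7 + 23.8 + 30.0
= 66.5 time units


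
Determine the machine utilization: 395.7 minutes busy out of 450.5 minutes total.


Utilization = busy / total × 100
= 395.7 / 450.5 × 100
= 87.8%


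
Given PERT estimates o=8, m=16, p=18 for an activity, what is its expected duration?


te = (o + 4m + p) / 6
= (8 + 4×16 + 18) / 6
= (8 + 64 + 18) / 6
= 90 / 6
= 15.00


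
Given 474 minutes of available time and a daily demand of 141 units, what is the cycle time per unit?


Cycle time = available time / demand
= 474 / 141
= 3.36 min/unit


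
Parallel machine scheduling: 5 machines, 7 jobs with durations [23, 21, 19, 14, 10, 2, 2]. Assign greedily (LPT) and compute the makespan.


Jobs (LPT sorted): [23, 21, 19, 14, 10, 2, 2]
Machines: 5
  J=23 → Machine 1 (load: 0+23=23)
  J=21 → Machine 2 (load: 0+21=21)
  J=19 → Machine 3 (load: 0+19=19)
  J=14 → Machine 4 (load: 0+14=14)
  J=10 → Machine 5 (load: 0+10=10)
  J=2 → Machine 5 (load: 10+2=12)
  J=2 → Machine 5 (load: 12+2=14)
Machine loads: [23, 21, 19, 14, 14]
Makespan = max = 23 time units


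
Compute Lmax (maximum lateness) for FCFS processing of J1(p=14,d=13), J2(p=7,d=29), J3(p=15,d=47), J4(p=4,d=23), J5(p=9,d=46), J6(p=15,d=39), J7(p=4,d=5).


Lateness per job (L = C - d):
  J1: C=14, d=13, L=1
  J2: C=21, d=29, L=-8
  J3: C=36, d=47, L=-11
  J4: C=40, d=23, L=17
  J5: C=49, d=46, L=3
  J6: C=64, d=39, L=25
  J7: C=68, d=5, L=63
Lmax = max(1, -8, -11, 17, 3, 25, 63)
= 63


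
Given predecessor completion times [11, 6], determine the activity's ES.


ES = max of all predecessor completion times
Predecessors: [11, 6]
ES = max(11, 6)
= 11


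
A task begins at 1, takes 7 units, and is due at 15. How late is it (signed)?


Completion = 1 + 7 = 8
Lateness = C - d = 8 - 15
= -7


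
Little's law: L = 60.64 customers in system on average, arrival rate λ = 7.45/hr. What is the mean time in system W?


Little's law: L = λW → W = L / λ
= 60.64 / 7.45
= 8.14 hours


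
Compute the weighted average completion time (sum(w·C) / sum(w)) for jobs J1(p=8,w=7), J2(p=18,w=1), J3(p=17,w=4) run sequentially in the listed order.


Completion times:
  J1: C=8, w×C=7×8=56
  J2: C=26, w×C=1×26=26
  J3: C=43, w×C=4×43=172
Sum w×C = 254
Sum w = 12
Weighted avg = 254/12
= 21.17


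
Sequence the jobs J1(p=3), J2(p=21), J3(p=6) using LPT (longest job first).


LPT: sort by longest processing time first
  J2: p=21
  J3: p=6
  J1: p=3
Order: J2 → J3 → J1


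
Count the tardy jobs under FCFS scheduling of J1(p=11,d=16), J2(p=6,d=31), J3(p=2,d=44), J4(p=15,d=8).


Completion vs due date:
  J1: C=11, d=16 → on time
  J2: C=17, d=31 → on time
  J3: C=19, d=44 → on time
  J4: C=34, d=8 → TARDY
Tardy jobs: J4
Count = 1


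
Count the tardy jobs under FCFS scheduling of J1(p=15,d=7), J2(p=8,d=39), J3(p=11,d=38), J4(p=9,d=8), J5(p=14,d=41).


Completion vs due date:
  J1: C=15, d=7 → TARDY
  J2: C=23, d=39 → on time
  J3: C=34, d=38 → on time
  J4: C=43, d=8 → TARDY
  J5: C=57, d=41 → TARDY
Tardy jobs: J1, J4, J5
Count = 3


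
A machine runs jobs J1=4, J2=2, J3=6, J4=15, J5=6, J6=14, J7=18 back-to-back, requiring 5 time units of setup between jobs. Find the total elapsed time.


Makespan = Σ processing + (n-1) × setup
= (4 + 2 + 6 + 15 + 6 + 14 + 18) + (7-1)×5
= 65 + 30
= 95 time units


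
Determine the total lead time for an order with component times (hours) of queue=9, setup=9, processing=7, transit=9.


Lead time = queue + setup + processing + transit
= 9 + 9 + 7 + 9
= 34 hours


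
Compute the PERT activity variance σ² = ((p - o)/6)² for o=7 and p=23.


σ² = ((p - o) / 6)² = (p - o)² / 36
= (23 - 7)² / 36
= 16² / 36
= 256 / 36
= 7.1111


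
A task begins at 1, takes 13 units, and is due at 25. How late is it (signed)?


Completion = 1 + 13 = 14
Lateness = C - d = 14 - 25
= -11


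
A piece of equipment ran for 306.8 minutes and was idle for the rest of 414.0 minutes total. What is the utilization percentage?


Utilization = busy / total × 100
= 306.8 / 414.0 × 100
= 74.1%


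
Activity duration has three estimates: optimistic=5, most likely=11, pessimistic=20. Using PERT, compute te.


te = (o + 4m + p) / 6
= (5 + 4×11 + 20) / 6
= (5 + 44 + 20) / 6
= 69 / 6
= 11.50


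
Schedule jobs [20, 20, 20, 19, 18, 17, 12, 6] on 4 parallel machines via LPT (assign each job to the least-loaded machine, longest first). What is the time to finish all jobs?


Jobs (LPT sorted): [20, 20, 20, 19, 18, 17, 12, 6]
Machines: 4
  J=20 → Machine 1 (load: 0+20=20)
  J=20 → Machine 2 (load: 0+20=20)
  J=20 → Machine 3 (load: 0+20=20)
  J=19 → Machine 4 (load: 0+19=19)
  J=18 → Machine 4 (load: 19+18=37)
  J=17 → Machine 1 (load: 20+17=37)
  J=12 → Machine 2 (load: 20+12=32)
  J=6 → Machine 3 (load: 20+6=26)
Machine loads: [37, 32, 26, 37]
Makespan = max = 37 time units


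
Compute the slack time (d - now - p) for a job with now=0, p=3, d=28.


Slack = due - current_time - processing
= 28 - 0 - 3
= 25


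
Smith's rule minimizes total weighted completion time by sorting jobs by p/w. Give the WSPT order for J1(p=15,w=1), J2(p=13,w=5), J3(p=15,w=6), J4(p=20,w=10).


WSPT (Smith's rule): sort by p/w ascending
  J4: p/w = 20/10 = 2.000
  J3: p/w = 15/6 = 2.500
  J2: p/w = 13/5 = 2.600
  J1: p/w = 15/1 = 15.000
Order: J4 → J3 → J2 → J1
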